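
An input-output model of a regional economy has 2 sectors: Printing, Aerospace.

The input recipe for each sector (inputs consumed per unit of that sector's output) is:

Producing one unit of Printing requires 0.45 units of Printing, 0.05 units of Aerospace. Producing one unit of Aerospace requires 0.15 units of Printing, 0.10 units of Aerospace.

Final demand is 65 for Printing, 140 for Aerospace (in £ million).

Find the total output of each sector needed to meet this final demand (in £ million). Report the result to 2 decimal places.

I − A =
  [   0.55    -0.15]
  [  -0.05     0.90]
det(I−A) = (0.55)(0.90) − (-0.15)(-0.05) = 0.4875
adj(I−A) = [[0.90, 0.15], [0.05, 0.55]]
(I − A)⁻¹ = adj(I−A) / det(I−A) ≈
  [   1.8462     0.3077]
  [   0.1026     1.1282]
x = (I − A)⁻¹ d = adj(I−A)·d / det(I−A), with det(I−A) = 0.4875:
  x_1 = (0.90·65 + 0.15·140) / 0.4875 = 79.50 / 0.4875 ≈ 163.08
  x_2 = (0.05·65 + 0.55·140) / 0.4875 = 80.25 / 0.4875 ≈ 164.62

x_1 = 163.08, x_2 = 164.62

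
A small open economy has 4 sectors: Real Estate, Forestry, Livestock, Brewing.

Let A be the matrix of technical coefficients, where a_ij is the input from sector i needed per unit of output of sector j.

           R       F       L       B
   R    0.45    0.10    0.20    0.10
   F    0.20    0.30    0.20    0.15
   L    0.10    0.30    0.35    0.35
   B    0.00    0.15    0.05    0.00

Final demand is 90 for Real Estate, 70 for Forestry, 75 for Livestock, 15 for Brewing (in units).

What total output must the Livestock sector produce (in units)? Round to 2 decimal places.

x_L = 369.86

I − A =
  [   0.55    -0.10    -0.20    -0.10]
  [  -0.20     0.70    -0.20    -0.15]
  [  -0.10    -0.30     0.65    -0.35]
  [   0.00    -0.15    -0.05     1.00]
Compute the cofactors C_ij = (−1)^(i+j)·(3×3 minor ij) of I−A; the adjugate is their transpose:
adj(I−A) = Cᵀ =
  [ 0.355375   0.145000   0.162750   0.114250]
  [ 0.147250   0.327375   0.155125   0.118125]
  [ 0.138250   0.205375   0.349625   0.167000]
  [ 0.029000   0.059375   0.040750   0.176250]
det(I−A) = Σ_j (I−A)_1j·C_1j = (0.55)(0.355375) + (-0.10)(0.147250) + (-0.20)(0.138250) + (-0.10)(0.029000) = 0.15018125
(I − A)⁻¹ = adj(I−A) / det(I−A) ≈
  [   2.3663     0.9655     1.0837     0.7607]
  [   0.9805     2.1799     1.0329     0.7865]
  [   0.9206     1.3675     2.3280     1.1120]
  [   0.1931     0.3954     0.2713     1.1736]
x = (I − A)⁻¹ d = adj(I−A)·d / det(I−A), with det(I−A) = 0.15018125:
  x_R = (0.355375·90 + 0.145000·70 + 0.162750·75 + 0.114250·15) / 0.15018125 = 56.05375 / 0.15018125 ≈ 373.24
  x_F = (0.147250·90 + 0.327375·70 + 0.155125·75 + 0.118125·15) / 0.15018125 = 49.575 / 0.15018125 ≈ 330.10
  x_L = (0.138250·90 + 0.205375·70 + 0.349625·75 + 0.167000·15) / 0.15018125 = 55.545625 / 0.15018125 ≈ 369.86
  x_B = (0.029000·90 + 0.059375·70 + 0.040750·75 + 0.176250·15) / 0.15018125 = 12.46625 / 0.15018125 ≈ 83.01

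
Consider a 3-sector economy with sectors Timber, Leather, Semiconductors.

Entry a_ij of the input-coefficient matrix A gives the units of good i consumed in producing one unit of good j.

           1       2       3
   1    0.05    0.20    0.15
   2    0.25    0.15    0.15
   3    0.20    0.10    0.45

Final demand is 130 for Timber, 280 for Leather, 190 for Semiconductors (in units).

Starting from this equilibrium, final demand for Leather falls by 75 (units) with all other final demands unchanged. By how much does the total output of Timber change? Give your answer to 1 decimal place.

Δx_1 = -25.5

I − A =
  [   0.95    -0.20    -0.15]
  [  -0.25     0.85    -0.15]
  [  -0.20    -0.10     0.55]
Cofactors of I−A, C_ij = (−1)^(i+j)·(minor ij) (rows/columns in the sector order above):
  C_11 = (0.85)(0.55) − (-0.15)(-0.10) = 0.4525
  C_12 = −[(-0.25)(0.55) − (-0.15)(-0.20)] = 0.1675
  C_13 = (-0.25)(-0.10) − (0.85)(-0.20) = 0.1950
  C_21 = −[(-0.20)(0.55) − (-0.15)(-0.10)] = 0.1250
  C_22 = (0.95)(0.55) − (-0.15)(-0.20) = 0.4925
  C_23 = −[(0.95)(-0.10) − (-0.20)(-0.20)] = 0.1350
  C_31 = (-0.20)(-0.15) − (-0.15)(0.85) = 0.1575
  C_32 = −[(0.95)(-0.15) − (-0.15)(-0.25)] = 0.1800
  C_33 = (0.95)(0.85) − (-0.20)(-0.25) = 0.7575
det(I−A) = Σ_j (I−A)_1j·C_1j = (0.95)(0.4525) + (-0.20)(0.1675) + (-0.15)(0.1950) = 0.367125
adj(I−A) = Cᵀ =
  [ 0.4525   0.1250   0.1575]
  [ 0.1675   0.4925   0.1800]
  [ 0.1950   0.1350   0.7575]
(I − A)⁻¹ = adj(I−A) / det(I−A) ≈
  [   1.2326     0.3405     0.4290]
  [   0.4562     1.3415     0.4903]
  [   0.5312     0.3677     2.0633]
Δx = (I − A)⁻¹ Δd with Δd having -75 in the Leather component and 0 elsewhere.
So Δx_1 = L_12 · (-75), where L_12 = adj(I−A)_12 / det(I−A) = 0.1250 / 0.367125.
Δx_1 = 0.1250 × (-75) / 0.367125 = -9.375 / 0.367125 ≈ -25.5.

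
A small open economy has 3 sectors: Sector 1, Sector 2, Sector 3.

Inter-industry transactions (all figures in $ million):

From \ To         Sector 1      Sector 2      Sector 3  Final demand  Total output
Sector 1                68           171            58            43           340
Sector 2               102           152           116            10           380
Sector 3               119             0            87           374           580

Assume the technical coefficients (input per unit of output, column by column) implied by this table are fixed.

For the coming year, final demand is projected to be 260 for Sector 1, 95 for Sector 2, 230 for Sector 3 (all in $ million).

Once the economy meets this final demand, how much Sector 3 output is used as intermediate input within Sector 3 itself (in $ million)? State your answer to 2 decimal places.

z_33 = 92.78

Technical coefficients a_ij = z_ij / X_j:
  a_11 = 68/340 = 0.20, a_21 = 102/340 = 0.30, a_31 = 119/340 = 0.35
  a_12 = 171/380 = 0.45, a_22 = 152/380 = 0.40, a_32 = 0/380 = 0.00
  a_13 = 58/580 = 0.10, a_23 = 116/580 = 0.20, a_33 = 87/580 = 0.15
I − A =
  [   0.80    -0.45    -0.10]
  [  -0.30     0.60    -0.20]
  [  -0.35     0.00     0.85]
Cofactors of I−A, C_ij = (−1)^(i+j)·(minor ij) (rows/columns in the sector order above):
  C_11 = (0.60)(0.85) − (-0.20)(0.00) = 0.5100
  C_12 = −[(-0.30)(0.85) − (-0.20)(-0.35)] = 0.3250
  C_13 = (-0.30)(0.00) − (0.60)(-0.35) = 0.2100
  C_21 = −[(-0.45)(0.85) − (-0.10)(0.00)] = 0.3825
  C_22 = (0.80)(0.85) − (-0.10)(-0.35) = 0.6450
  C_23 = −[(0.80)(0.00) − (-0.45)(-0.35)] = 0.1575
  C_31 = (-0.45)(-0.20) − (-0.10)(0.60) = 0.1500
  C_32 = −[(0.80)(-0.20) − (-0.10)(-0.30)] = 0.1900
  C_33 = (0.80)(0.60) − (-0.45)(-0.30) = 0.3450
det(I−A) = Σ_j (I−A)_1j·C_1j = (0.80)(0.5100) + (-0.45)(0.3250) + (-0.10)(0.2100) = 0.24075
adj(I−A) = Cᵀ =
  [ 0.5100   0.3825   0.1500]
  [ 0.3250   0.6450   0.1900]
  [ 0.2100   0.1575   0.3450]
(I − A)⁻¹ = adj(I−A) / det(I−A) ≈
  [   2.1184     1.5888     0.6231]
  [   1.3499     2.6791     0.7892]
  [   0.8723     0.6542     1.4330]
First solve x = (I − A)⁻¹ d = adj(I−A)·d / det(I−A); in particular x_3 = (0.2100·260 + 0.1575·95 + 0.3450·230) / 0.24075 = 148.9125 / 0.24075 ≈ 618.5358.
Intermediate flow from 3 to 3: z_33 = a_33 · x_3 = 0.15 × 148.9125 / 0.24075 = 22.336875 / 0.24075 ≈ 92.78.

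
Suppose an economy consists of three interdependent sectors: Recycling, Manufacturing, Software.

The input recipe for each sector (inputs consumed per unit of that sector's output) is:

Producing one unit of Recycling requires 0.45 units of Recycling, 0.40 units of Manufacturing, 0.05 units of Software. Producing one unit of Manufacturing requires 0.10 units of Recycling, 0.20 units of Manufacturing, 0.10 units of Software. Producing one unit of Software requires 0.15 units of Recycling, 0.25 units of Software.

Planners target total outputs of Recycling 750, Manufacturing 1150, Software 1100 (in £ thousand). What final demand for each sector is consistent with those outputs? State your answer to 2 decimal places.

d_R = 132.50, d_M = 620.00, d_S = 672.50

I − A =
  [   0.55    -0.10    -0.15]
  [  -0.40     0.80     0.00]
  [  -0.05    -0.10     0.75]
d = (I − A) x:
  d_R = (+0.55)·750 + (-0.10)·1150 + (-0.15)·1100 = 132.50
  d_M = (-0.40)·750 + (+0.80)·1150 + (+0.00)·1100 = 620.00
  d_S = (-0.05)·750 + (-0.10)·1150 + (+0.75)·1100 = 672.50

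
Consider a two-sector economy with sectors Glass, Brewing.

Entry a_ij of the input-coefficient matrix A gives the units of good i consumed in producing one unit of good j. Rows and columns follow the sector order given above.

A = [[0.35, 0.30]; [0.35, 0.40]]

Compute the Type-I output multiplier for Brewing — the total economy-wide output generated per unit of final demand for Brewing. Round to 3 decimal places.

I − A =
  [   0.65    -0.30]
  [  -0.35     0.60]
det(I−A) = (0.65)(0.60) − (-0.30)(-0.35) = 0.2850
adj(I−A) = [[0.60, 0.30], [0.35, 0.65]]
(I − A)⁻¹ = adj(I−A) / det(I−A) ≈
  [   2.1053     1.0526]
  [   1.2281     2.2807]
The output multiplier for sector j is the column-j sum of the Leontief inverse (I − A)⁻¹ = adj(I−A) / det(I−A).
Column B of adj(I−A): (0.30, 0.65); det(I−A) = 0.2850.
m_B = (0.30 + 0.65) / 0.2850 = 0.95 / 0.2850 ≈ 3.333.

m_B = 3.333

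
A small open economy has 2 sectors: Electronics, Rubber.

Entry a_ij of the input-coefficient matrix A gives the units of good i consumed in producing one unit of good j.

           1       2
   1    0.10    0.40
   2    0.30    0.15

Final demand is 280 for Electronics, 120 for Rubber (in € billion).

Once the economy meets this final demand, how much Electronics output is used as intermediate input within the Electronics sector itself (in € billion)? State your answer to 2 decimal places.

z_11 = 44.34

I − A =
  [   0.90    -0.40]
  [  -0.30     0.85]
det(I−A) = (0.90)(0.85) − (-0.40)(-0.30) = 0.6450
adj(I−A) = [[0.85, 0.40], [0.30, 0.90]]
(I − A)⁻¹ = adj(I−A) / det(I−A) ≈
  [   1.3178     0.6202]
  [   0.4651     1.3953]
First solve x = (I − A)⁻¹ d = adj(I−A)·d / det(I−A); in particular x_1 = (0.85·280 + 0.40·120) / 0.6450 = 286.00 / 0.6450 ≈ 443.4109.
Intermediate flow from 1 to 1: z_11 = a_11 · x_1 = 0.10 × 286.00 / 0.6450 = 28.60 / 0.6450 ≈ 44.34.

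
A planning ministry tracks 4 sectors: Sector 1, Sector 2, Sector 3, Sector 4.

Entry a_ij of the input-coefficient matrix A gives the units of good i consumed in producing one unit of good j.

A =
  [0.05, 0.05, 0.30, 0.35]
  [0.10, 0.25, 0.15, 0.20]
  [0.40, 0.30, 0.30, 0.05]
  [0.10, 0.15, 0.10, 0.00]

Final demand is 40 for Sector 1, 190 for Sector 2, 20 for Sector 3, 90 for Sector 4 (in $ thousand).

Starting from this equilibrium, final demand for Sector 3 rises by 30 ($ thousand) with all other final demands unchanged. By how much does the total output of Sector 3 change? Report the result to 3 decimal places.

Δx_3 = 68.201

I − A =
  [   0.95    -0.05    -0.30    -0.35]
  [  -0.10     0.75    -0.15    -0.20]
  [  -0.40    -0.30     0.70    -0.05]
  [  -0.10    -0.15    -0.10     1.00]
Compute the cofactors C_ij = (−1)^(i+j)·(3×3 minor ij) of I−A; the adjugate is their transpose:
adj(I−A) = Cᵀ =
  [ 0.448125   0.174250   0.258625   0.204625]
  [ 0.152250   0.500250   0.195750   0.163125]
  [ 0.328500   0.322875   0.646500   0.211875]
  [ 0.100500   0.124750   0.119875   0.350500]
det(I−A) = Σ_j (I−A)_1j·C_1j = (0.95)(0.448125) + (-0.05)(0.152250) + (-0.30)(0.328500) + (-0.35)(0.100500) = 0.28438125
(I − A)⁻¹ = adj(I−A) / det(I−A) ≈
  [   1.5758     0.6127     0.9094     0.7195]
  [   0.5354     1.7591     0.6883     0.5736]
  [   1.1551     1.1354     2.2734     0.7450]
  [   0.3534     0.4387     0.4215     1.2325]
Δx = (I − A)⁻¹ Δd with Δd having +30 in the Sector 3 component and 0 elsewhere.
So Δx_3 = L_33 · (+30), where L_33 = adj(I−A)_33 / det(I−A) = 0.646500 / 0.28438125.
Δx_3 = 0.646500 × (+30) / 0.28438125 = 19.395 / 0.28438125 ≈ 68.201.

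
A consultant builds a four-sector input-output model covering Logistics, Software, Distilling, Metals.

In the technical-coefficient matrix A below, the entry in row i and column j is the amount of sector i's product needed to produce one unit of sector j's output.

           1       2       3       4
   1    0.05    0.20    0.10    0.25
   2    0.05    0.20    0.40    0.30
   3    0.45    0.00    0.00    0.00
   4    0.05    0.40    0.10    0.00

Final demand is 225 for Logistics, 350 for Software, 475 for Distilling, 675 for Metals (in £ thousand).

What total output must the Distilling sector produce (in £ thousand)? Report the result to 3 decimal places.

I − A =
  [   0.95    -0.20    -0.10    -0.25]
  [  -0.05     0.80    -0.40    -0.30]
  [  -0.45     0.00     1.00     0.00]
  [  -0.05    -0.40    -0.10     1.00]
Compute the cofactors C_ij = (−1)^(i+j)·(3×3 minor ij) of I−A; the adjugate is their transpose:
adj(I−A) = Cᵀ =
  [ 0.68000   0.30000   0.21400   0.26000]
  [ 0.25850   0.88125   0.41125   0.32900]
  [ 0.30600   0.13500   0.61800   0.11700]
  [ 0.16800   0.38100   0.23700   0.67800]
det(I−A) = Σ_j (I−A)_1j·C_1j = (0.95)(0.68000) + (-0.20)(0.25850) + (-0.10)(0.30600) + (-0.25)(0.16800) = 0.5217
(I − A)⁻¹ = adj(I−A) / det(I−A) ≈
  [   1.3034     0.5750     0.4102     0.4984]
  [   0.4955     1.6892     0.7883     0.6306]
  [   0.5865     0.2588     1.1846     0.2243]
  [   0.3220     0.7303     0.4543     1.2996]
x = (I − A)⁻¹ d = adj(I−A)·d / det(I−A), with det(I−A) = 0.5217:
  x_1 = (0.68000·225 + 0.30000·350 + 0.21400·475 + 0.26000·675) / 0.5217 = 535.15 / 0.5217 ≈ 1025.781
  x_2 = (0.25850·225 + 0.88125·350 + 0.41125·475 + 0.32900·675) / 0.5217 = 784.01875 / 0.5217 ≈ 1502.815
  x_3 = (0.30600·225 + 0.13500·350 + 0.61800·475 + 0.11700·675) / 0.5217 = 488.625 / 0.5217 ≈ 936.601
  x_4 = (0.16800·225 + 0.38100·350 + 0.23700·475 + 0.67800·675) / 0.5217 = 741.375 / 0.5217 ≈ 1421.075

x_3 = 936.601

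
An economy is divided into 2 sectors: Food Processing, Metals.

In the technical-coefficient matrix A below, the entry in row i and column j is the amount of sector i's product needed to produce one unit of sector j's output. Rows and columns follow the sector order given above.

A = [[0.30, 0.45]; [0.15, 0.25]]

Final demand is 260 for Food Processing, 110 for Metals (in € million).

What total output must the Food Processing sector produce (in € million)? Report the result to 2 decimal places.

I − A =
  [   0.70    -0.45]
  [  -0.15     0.75]
det(I−A) = (0.70)(0.75) − (-0.45)(-0.15) = 0.4575
adj(I−A) = [[0.75, 0.45], [0.15, 0.70]]
(I − A)⁻¹ = adj(I−A) / det(I−A) ≈
  [   1.6393     0.9836]
  [   0.3279     1.5301]
x = (I − A)⁻¹ d = adj(I−A)·d / det(I−A), with det(I−A) = 0.4575:
  x_F = (0.75·260 + 0.45·110) / 0.4575 = 244.50 / 0.4575 ≈ 534.43
  x_M = (0.15·260 + 0.70·110) / 0.4575 = 116.00 / 0.4575 ≈ 253.55

x_F = 534.43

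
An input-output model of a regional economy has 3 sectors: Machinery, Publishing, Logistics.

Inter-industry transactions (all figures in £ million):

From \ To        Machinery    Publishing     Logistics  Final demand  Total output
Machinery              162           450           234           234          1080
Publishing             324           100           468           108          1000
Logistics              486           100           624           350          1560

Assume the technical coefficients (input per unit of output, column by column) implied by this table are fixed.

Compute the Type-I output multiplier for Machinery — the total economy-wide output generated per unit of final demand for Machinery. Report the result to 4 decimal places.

Technical coefficients a_ij = z_ij / X_j:
  a_11 = 162/1080 = 0.15, a_21 = 324/1080 = 0.30, a_31 = 486/1080 = 0.45
  a_12 = 450/1000 = 0.45, a_22 = 100/1000 = 0.10, a_32 = 100/1000 = 0.10
  a_13 = 234/1560 = 0.15, a_23 = 468/1560 = 0.30, a_33 = 624/1560 = 0.40
I − A =
  [   0.85    -0.45    -0.15]
  [  -0.30     0.90    -0.30]
  [  -0.45    -0.10     0.60]
Cofactors of I−A, C_ij = (−1)^(i+j)·(minor ij) (rows/columns in the sector order above):
  C_11 = (0.90)(0.60) − (-0.30)(-0.10) = 0.5100
  C_12 = −[(-0.30)(0.60) − (-0.30)(-0.45)] = 0.3150
  C_13 = (-0.30)(-0.10) − (0.90)(-0.45) = 0.4350
  C_21 = −[(-0.45)(0.60) − (-0.15)(-0.10)] = 0.2850
  C_22 = (0.85)(0.60) − (-0.15)(-0.45) = 0.4425
  C_23 = −[(0.85)(-0.10) − (-0.45)(-0.45)] = 0.2875
  C_31 = (-0.45)(-0.30) − (-0.15)(0.90) = 0.2700
  C_32 = −[(0.85)(-0.30) − (-0.15)(-0.30)] = 0.3000
  C_33 = (0.85)(0.90) − (-0.45)(-0.30) = 0.6300
det(I−A) = Σ_j (I−A)_1j·C_1j = (0.85)(0.5100) + (-0.45)(0.3150) + (-0.15)(0.4350) = 0.2265
adj(I−A) = Cᵀ =
  [ 0.5100   0.2850   0.2700]
  [ 0.3150   0.4425   0.3000]
  [ 0.4350   0.2875   0.6300]
(I − A)⁻¹ = adj(I−A) / det(I−A) ≈
  [   2.25166     1.25828     1.19205]
  [   1.39073     1.95364     1.32450]
  [   1.92053     1.26932     2.78146]
The output multiplier for sector j is the column-j sum of the Leontief inverse (I − A)⁻¹ = adj(I−A) / det(I−A).
Column 1 of adj(I−A): (0.5100, 0.3150, 0.4350); det(I−A) = 0.2265.
m_1 = (0.5100 + 0.3150 + 0.4350) / 0.2265 = 1.26 / 0.2265 ≈ 5.5629.

m_1 = 5.5629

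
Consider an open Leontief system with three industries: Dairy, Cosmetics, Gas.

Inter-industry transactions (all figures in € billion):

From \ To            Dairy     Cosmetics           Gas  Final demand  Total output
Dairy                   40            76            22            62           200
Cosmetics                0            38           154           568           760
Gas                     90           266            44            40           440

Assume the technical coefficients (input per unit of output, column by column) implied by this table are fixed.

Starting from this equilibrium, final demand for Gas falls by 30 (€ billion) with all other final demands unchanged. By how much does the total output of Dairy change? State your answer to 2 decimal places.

Δx_D = -4.51

Technical coefficients a_ij = z_ij / X_j:
  a_DD = 40/200 = 0.20, a_CD = 0/200 = 0.00, a_GD = 90/200 = 0.45
  a_DC = 76/760 = 0.10, a_CC = 38/760 = 0.05, a_GC = 266/760 = 0.35
  a_DG = 22/440 = 0.05, a_CG = 154/440 = 0.35, a_GG = 44/440 = 0.10
I − A =
  [   0.80    -0.10    -0.05]
  [   0.00     0.95    -0.35]
  [  -0.45    -0.35     0.90]
Cofactors of I−A, C_ij = (−1)^(i+j)·(minor ij) (rows/columns in the sector order above):
  C_11 = (0.95)(0.90) − (-0.35)(-0.35) = 0.7325
  C_12 = −[(0.00)(0.90) − (-0.35)(-0.45)] = 0.1575
  C_13 = (0.00)(-0.35) − (0.95)(-0.45) = 0.4275
  C_21 = −[(-0.10)(0.90) − (-0.05)(-0.35)] = 0.1075
  C_22 = (0.80)(0.90) − (-0.05)(-0.45) = 0.6975
  C_23 = −[(0.80)(-0.35) − (-0.10)(-0.45)] = 0.3250
  C_31 = (-0.10)(-0.35) − (-0.05)(0.95) = 0.0825
  C_32 = −[(0.80)(-0.35) − (-0.05)(0.00)] = 0.2800
  C_33 = (0.80)(0.95) − (-0.10)(0.00) = 0.7600
det(I−A) = Σ_j (I−A)_1j·C_1j = (0.80)(0.7325) + (-0.10)(0.1575) + (-0.05)(0.4275) = 0.548875
adj(I−A) = Cᵀ =
  [ 0.7325   0.1075   0.0825]
  [ 0.1575   0.6975   0.2800]
  [ 0.4275   0.3250   0.7600]
(I − A)⁻¹ = adj(I−A) / det(I−A) ≈
  [   1.3345     0.1959     0.1503]
  [   0.2870     1.2708     0.5101]
  [   0.7789     0.5921     1.3847]
Δx = (I − A)⁻¹ Δd with Δd having -30 in the Gas component and 0 elsewhere.
So Δx_D = L_DG · (-30), where L_DG = adj(I−A)_DG / det(I−A) = 0.0825 / 0.548875.
Δx_D = 0.0825 × (-30) / 0.548875 = -2.475 / 0.548875 ≈ -4.51.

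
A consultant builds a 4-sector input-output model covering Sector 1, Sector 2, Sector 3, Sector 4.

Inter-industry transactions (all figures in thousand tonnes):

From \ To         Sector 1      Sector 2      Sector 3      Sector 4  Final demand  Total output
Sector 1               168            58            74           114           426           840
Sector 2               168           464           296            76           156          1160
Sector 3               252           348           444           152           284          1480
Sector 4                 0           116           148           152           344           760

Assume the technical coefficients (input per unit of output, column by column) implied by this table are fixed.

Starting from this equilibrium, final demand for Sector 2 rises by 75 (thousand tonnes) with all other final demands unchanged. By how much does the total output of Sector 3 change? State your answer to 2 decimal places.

Δx_3 = 90.82

Technical coefficients a_ij = z_ij / X_j:
  a_11 = 168/840 = 0.20, a_21 = 168/840 = 0.20, a_31 = 252/840 = 0.30, a_41 = 0/840 = 0.00
  a_12 = 58/1160 = 0.05, a_22 = 464/1160 = 0.40, a_32 = 348/1160 = 0.30, a_42 = 116/1160 = 0.10
  a_13 = 74/1480 = 0.05, a_23 = 296/1480 = 0.20, a_33 = 444/1480 = 0.30, a_43 = 148/1480 = 0.10
  a_14 = 114/760 = 0.15, a_24 = 76/760 = 0.10, a_34 = 152/760 = 0.20, a_44 = 152/760 = 0.20
I − A =
  [   0.80    -0.05    -0.05    -0.15]
  [  -0.20     0.60    -0.20    -0.10]
  [  -0.30    -0.30     0.70    -0.20]
  [   0.00    -0.10    -0.10     0.80]
Compute the cofactors C_ij = (−1)^(i+j)·(3×3 minor ij) of I−A; the adjugate is their transpose:
adj(I−A) = Cᵀ =
  [ 0.2620   0.0550   0.0440   0.0670]
  [ 0.1590   0.4155   0.1470   0.1185]
  [ 0.1930   0.2245   0.3650   0.1555]
  [ 0.0440   0.0800   0.0640   0.2660]
det(I−A) = Σ_j (I−A)_1j·C_1j = (0.80)(0.2620) + (-0.05)(0.1590) + (-0.05)(0.1930) + (-0.15)(0.0440) = 0.1854
(I − A)⁻¹ = adj(I−A) / det(I−A) ≈
  [   1.4132     0.2967     0.2373     0.3614]
  [   0.8576     2.2411     0.7929     0.6392]
  [   1.0410     1.2109     1.9687     0.8387]
  [   0.2373     0.4315     0.3452     1.4347]
Δx = (I − A)⁻¹ Δd with Δd having +75 in the Sector 2 component and 0 elsewhere.
So Δx_3 = L_32 · (+75), where L_32 = adj(I−A)_32 / det(I−A) = 0.2245 / 0.1854.
Δx_3 = 0.2245 × (+75) / 0.1854 = 16.8375 / 0.1854 ≈ 90.82.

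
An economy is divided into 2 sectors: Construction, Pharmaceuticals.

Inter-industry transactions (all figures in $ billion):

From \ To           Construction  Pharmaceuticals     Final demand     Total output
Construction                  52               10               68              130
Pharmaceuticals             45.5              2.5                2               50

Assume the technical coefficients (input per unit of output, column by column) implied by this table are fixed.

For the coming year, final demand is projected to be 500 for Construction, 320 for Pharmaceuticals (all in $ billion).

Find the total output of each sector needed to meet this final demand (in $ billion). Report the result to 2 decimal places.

Technical coefficients a_ij = z_ij / X_j:
  a_11 = 52/130 = 0.40, a_21 = 45.5/130 = 0.35
  a_12 = 10/50 = 0.20, a_22 = 2.5/50 = 0.05
I − A =
  [   0.60    -0.20]
  [  -0.35     0.95]
det(I−A) = (0.60)(0.95) − (-0.20)(-0.35) = 0.5000
adj(I−A) = [[0.95, 0.20], [0.35, 0.60]]
(I − A)⁻¹ = adj(I−A) / det(I−A) ≈
  [   1.9000     0.4000]
  [   0.7000     1.2000]
x = (I − A)⁻¹ d = adj(I−A)·d / det(I−A), with det(I−A) = 0.5000:
  x_1 = (0.95·500 + 0.20·320) / 0.5000 = 539.00 / 0.5000 = 1078.00
  x_2 = (0.35·500 + 0.60·320) / 0.5000 = 367.00 / 0.5000 = 734.00

x_1 = 1078.00, x_2 = 734.00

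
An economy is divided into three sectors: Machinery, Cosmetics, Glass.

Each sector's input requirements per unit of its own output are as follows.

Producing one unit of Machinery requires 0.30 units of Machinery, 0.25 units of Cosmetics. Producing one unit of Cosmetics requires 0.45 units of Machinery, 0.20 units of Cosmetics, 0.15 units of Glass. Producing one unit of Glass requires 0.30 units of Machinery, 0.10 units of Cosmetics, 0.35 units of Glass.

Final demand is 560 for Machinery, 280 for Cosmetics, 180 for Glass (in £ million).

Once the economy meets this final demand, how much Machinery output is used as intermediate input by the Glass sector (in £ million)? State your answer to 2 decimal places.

I − A =
  [   0.70    -0.45    -0.30]
  [  -0.25     0.80    -0.10]
  [   0.00    -0.15     0.65]
Cofactors of I−A, C_ij = (−1)^(i+j)·(minor ij) (rows/columns in the sector order above):
  C_11 = (0.80)(0.65) − (-0.10)(-0.15) = 0.5050
  C_12 = −[(-0.25)(0.65) − (-0.10)(0.00)] = 0.1625
  C_13 = (-0.25)(-0.15) − (0.80)(0.00) = 0.0375
  C_21 = −[(-0.45)(0.65) − (-0.30)(-0.15)] = 0.3375
  C_22 = (0.70)(0.65) − (-0.30)(0.00) = 0.4550
  C_23 = −[(0.70)(-0.15) − (-0.45)(0.00)] = 0.1050
  C_31 = (-0.45)(-0.10) − (-0.30)(0.80) = 0.2850
  C_32 = −[(0.70)(-0.10) − (-0.30)(-0.25)] = 0.1450
  C_33 = (0.70)(0.80) − (-0.45)(-0.25) = 0.4475
det(I−A) = Σ_j (I−A)_1j·C_1j = (0.70)(0.5050) + (-0.45)(0.1625) + (-0.30)(0.0375) = 0.269125
adj(I−A) = Cᵀ =
  [ 0.5050   0.3375   0.2850]
  [ 0.1625   0.4550   0.1450]
  [ 0.0375   0.1050   0.4475]
(I − A)⁻¹ = adj(I−A) / det(I−A) ≈
  [   1.8765     1.2541     1.0590]
  [   0.6038     1.6907     0.5388]
  [   0.1393     0.3902     1.6628]
First solve x = (I − A)⁻¹ d = adj(I−A)·d / det(I−A); in particular x_3 = (0.0375·560 + 0.1050·280 + 0.4475·180) / 0.269125 = 130.95 / 0.269125 ≈ 486.5769.
Intermediate flow from 1 to 3: z_13 = a_13 · x_3 = 0.30 × 130.95 / 0.269125 = 39.285 / 0.269125 ≈ 145.97.

z_13 = 145.97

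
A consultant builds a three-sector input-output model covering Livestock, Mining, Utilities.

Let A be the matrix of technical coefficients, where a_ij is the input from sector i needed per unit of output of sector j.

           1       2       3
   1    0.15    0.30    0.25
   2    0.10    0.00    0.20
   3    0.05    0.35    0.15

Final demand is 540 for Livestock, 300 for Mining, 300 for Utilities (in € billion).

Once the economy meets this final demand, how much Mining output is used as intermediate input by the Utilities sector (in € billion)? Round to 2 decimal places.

z_23 = 125.77

I − A =
  [   0.85    -0.30    -0.25]
  [  -0.10     1.00    -0.20]
  [  -0.05    -0.35     0.85]
Cofactors of I−A, C_ij = (−1)^(i+j)·(minor ij) (rows/columns in the sector order above):
  C_11 = (1.00)(0.85) − (-0.20)(-0.35) = 0.7800
  C_12 = −[(-0.10)(0.85) − (-0.20)(-0.05)] = 0.0950
  C_13 = (-0.10)(-0.35) − (1.00)(-0.05) = 0.0850
  C_21 = −[(-0.30)(0.85) − (-0.25)(-0.35)] = 0.3425
  C_22 = (0.85)(0.85) − (-0.25)(-0.05) = 0.7100
  C_23 = −[(0.85)(-0.35) − (-0.30)(-0.05)] = 0.3125
  C_31 = (-0.30)(-0.20) − (-0.25)(1.00) = 0.3100
  C_32 = −[(0.85)(-0.20) − (-0.25)(-0.10)] = 0.1950
  C_33 = (0.85)(1.00) − (-0.30)(-0.10) = 0.8200
det(I−A) = Σ_j (I−A)_1j·C_1j = (0.85)(0.7800) + (-0.30)(0.0950) + (-0.25)(0.0850) = 0.61325
adj(I−A) = Cᵀ =
  [ 0.7800   0.3425   0.3100]
  [ 0.0950   0.7100   0.1950]
  [ 0.0850   0.3125   0.8200]
(I − A)⁻¹ = adj(I−A) / det(I−A) ≈
  [   1.2719     0.5585     0.5055]
  [   0.1549     1.1578     0.3180]
  [   0.1386     0.5096     1.3371]
First solve x = (I − A)⁻¹ d = adj(I−A)·d / det(I−A); in particular x_3 = (0.0850·540 + 0.3125·300 + 0.8200·300) / 0.61325 = 385.65 / 0.61325 ≈ 628.8626.
Intermediate flow from 2 to 3: z_23 = a_23 · x_3 = 0.20 × 385.65 / 0.61325 = 77.13 / 0.61325 ≈ 125.77.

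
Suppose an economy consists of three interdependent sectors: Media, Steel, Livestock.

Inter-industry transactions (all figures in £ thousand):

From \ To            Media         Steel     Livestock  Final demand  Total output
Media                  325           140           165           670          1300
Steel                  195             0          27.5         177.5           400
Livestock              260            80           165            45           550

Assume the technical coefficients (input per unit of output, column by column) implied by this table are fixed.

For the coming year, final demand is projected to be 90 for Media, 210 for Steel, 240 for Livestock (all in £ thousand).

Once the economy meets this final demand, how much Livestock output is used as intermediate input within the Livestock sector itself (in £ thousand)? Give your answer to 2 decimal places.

Technical coefficients a_ij = z_ij / X_j:
  a_MM = 325/1300 = 0.25, a_SM = 195/1300 = 0.15, a_LM = 260/1300 = 0.20
  a_MS = 140/400 = 0.35, a_SS = 0/400 = 0.00, a_LS = 80/400 = 0.20
  a_ML = 165/550 = 0.30, a_SL = 27.5/550 = 0.05, a_LL = 165/550 = 0.30
I − A =
  [   0.75    -0.35    -0.30]
  [  -0.15     1.00    -0.05]
  [  -0.20    -0.20     0.70]
Cofactors of I−A, C_ij = (−1)^(i+j)·(minor ij) (rows/columns in the sector order above):
  C_11 = (1.00)(0.70) − (-0.05)(-0.20) = 0.6900
  C_12 = −[(-0.15)(0.70) − (-0.05)(-0.20)] = 0.1150
  C_13 = (-0.15)(-0.20) − (1.00)(-0.20) = 0.2300
  C_21 = −[(-0.35)(0.70) − (-0.30)(-0.20)] = 0.3050
  C_22 = (0.75)(0.70) − (-0.30)(-0.20) = 0.4650
  C_23 = −[(0.75)(-0.20) − (-0.35)(-0.20)] = 0.2200
  C_31 = (-0.35)(-0.05) − (-0.30)(1.00) = 0.3175
  C_32 = −[(0.75)(-0.05) − (-0.30)(-0.15)] = 0.0825
  C_33 = (0.75)(1.00) − (-0.35)(-0.15) = 0.6975
det(I−A) = Σ_j (I−A)_1j·C_1j = (0.75)(0.6900) + (-0.35)(0.1150) + (-0.30)(0.2300) = 0.40825
adj(I−A) = Cᵀ =
  [ 0.6900   0.3050   0.3175]
  [ 0.1150   0.4650   0.0825]
  [ 0.2300   0.2200   0.6975]
(I − A)⁻¹ = adj(I−A) / det(I−A) ≈
  [   1.6901     0.7471     0.7777]
  [   0.2817     1.1390     0.2021]
  [   0.5634     0.5389     1.7085]
First solve x = (I − A)⁻¹ d = adj(I−A)·d / det(I−A); in particular x_L = (0.2300·90 + 0.2200·210 + 0.6975·240) / 0.40825 = 234.30 / 0.40825 ≈ 573.9130.
Intermediate flow from L to L: z_LL = a_LL · x_L = 0.30 × 234.30 / 0.40825 = 70.29 / 0.40825 ≈ 172.17.

z_LL = 172.17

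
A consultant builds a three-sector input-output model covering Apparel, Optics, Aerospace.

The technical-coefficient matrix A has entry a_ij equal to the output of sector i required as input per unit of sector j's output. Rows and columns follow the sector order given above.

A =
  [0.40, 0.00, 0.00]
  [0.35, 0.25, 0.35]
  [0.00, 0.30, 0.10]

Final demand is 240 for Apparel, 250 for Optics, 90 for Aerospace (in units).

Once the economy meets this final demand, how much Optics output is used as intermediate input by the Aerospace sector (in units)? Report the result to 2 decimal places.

z_23 = 113.29

I − A =
  [   0.60     0.00     0.00]
  [  -0.35     0.75    -0.35]
  [   0.00    -0.30     0.90]
Cofactors of I−A, C_ij = (−1)^(i+j)·(minor ij) (rows/columns in the sector order above):
  C_11 = (0.75)(0.90) − (-0.35)(-0.30) = 0.5700
  C_12 = −[(-0.35)(0.90) − (-0.35)(0.00)] = 0.3150
  C_13 = (-0.35)(-0.30) − (0.75)(0.00) = 0.1050
  C_21 = −[(0.00)(0.90) − (0.00)(-0.30)] = 0.0000
  C_22 = (0.60)(0.90) − (0.00)(0.00) = 0.5400
  C_23 = −[(0.60)(-0.30) − (0.00)(0.00)] = 0.1800
  C_31 = (0.00)(-0.35) − (0.00)(0.75) = 0.0000
  C_32 = −[(0.60)(-0.35) − (0.00)(-0.35)] = 0.2100
  C_33 = (0.60)(0.75) − (0.00)(-0.35) = 0.4500
det(I−A) = Σ_j (I−A)_1j·C_1j = (0.60)(0.5700) + (0.00)(0.3150) + (0.00)(0.1050) = 0.3420
adj(I−A) = Cᵀ =
  [ 0.5700   0.0000   0.0000]
  [ 0.3150   0.5400   0.2100]
  [ 0.1050   0.1800   0.4500]
(I − A)⁻¹ = adj(I−A) / det(I−A) ≈
  [   1.6667     0.0000     0.0000]
  [   0.9211     1.5789     0.6140]
  [   0.3070     0.5263     1.3158]
First solve x = (I − A)⁻¹ d = adj(I−A)·d / det(I−A); in particular x_3 = (0.1050·240 + 0.1800·250 + 0.4500·90) / 0.3420 = 110.70 / 0.3420 ≈ 323.6842.
Intermediate flow from 2 to 3: z_23 = a_23 · x_3 = 0.35 × 110.70 / 0.3420 = 38.745 / 0.3420 ≈ 113.29.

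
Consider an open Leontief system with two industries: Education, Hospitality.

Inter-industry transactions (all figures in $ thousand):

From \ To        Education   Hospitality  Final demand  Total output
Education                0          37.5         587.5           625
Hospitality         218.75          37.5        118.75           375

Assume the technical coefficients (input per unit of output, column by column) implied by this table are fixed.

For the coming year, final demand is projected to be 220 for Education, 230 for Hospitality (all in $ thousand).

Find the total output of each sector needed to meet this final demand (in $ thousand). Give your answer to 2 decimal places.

Technical coefficients a_ij = z_ij / X_j:
  a_11 = 0/625 = 0.00, a_21 = 218.75/625 = 0.35
  a_12 = 37.5/375 = 0.10, a_22 = 37.5/375 = 0.10
I − A =
  [   1.00    -0.10]
  [  -0.35     0.90]
det(I−A) = (1.00)(0.90) − (-0.10)(-0.35) = 0.8650
adj(I−A) = [[0.90, 0.10], [0.35, 1.00]]
(I − A)⁻¹ = adj(I−A) / det(I−A) ≈
  [   1.0405     0.1156]
  [   0.4046     1.1561]
x = (I − A)⁻¹ d = adj(I−A)·d / det(I−A), with det(I−A) = 0.8650:
  x_1 = (0.90·220 + 0.10·230) / 0.8650 = 221.00 / 0.8650 ≈ 255.49
  x_2 = (0.35·220 + 1.00·230) / 0.8650 = 307.00 / 0.8650 ≈ 354.91

x_1 = 255.49, x_2 = 354.91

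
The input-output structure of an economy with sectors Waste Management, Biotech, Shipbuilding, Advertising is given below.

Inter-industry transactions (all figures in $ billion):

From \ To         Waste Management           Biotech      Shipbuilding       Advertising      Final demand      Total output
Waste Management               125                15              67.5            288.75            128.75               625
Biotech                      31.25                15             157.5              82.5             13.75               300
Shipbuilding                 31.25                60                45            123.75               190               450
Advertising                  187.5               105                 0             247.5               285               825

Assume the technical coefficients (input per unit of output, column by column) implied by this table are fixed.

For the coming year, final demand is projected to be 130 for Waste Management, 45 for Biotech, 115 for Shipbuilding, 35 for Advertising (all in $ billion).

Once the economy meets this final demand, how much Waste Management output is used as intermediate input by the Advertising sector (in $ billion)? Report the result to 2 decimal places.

z_14 = 101.17

Technical coefficients a_ij = z_ij / X_j:
  a_11 = 125/625 = 0.20, a_21 = 31.25/625 = 0.05, a_31 = 31.25/625 = 0.05, a_41 = 187.5/625 = 0.30
  a_12 = 15/300 = 0.05, a_22 = 15/300 = 0.05, a_32 = 60/300 = 0.20, a_42 = 105/300 = 0.35
  a_13 = 67.5/450 = 0.15, a_23 = 157.5/450 = 0.35, a_33 = 45/450 = 0.10, a_43 = 0/450 = 0.00
  a_14 = 288.75/825 = 0.35, a_24 = 82.5/825 = 0.10, a_34 = 123.75/825 = 0.15, a_44 = 247.5/825 = 0.30
I − A =
  [   0.80    -0.05    -0.15    -0.35]
  [  -0.05     0.95    -0.35    -0.10]
  [  -0.05    -0.20     0.90    -0.15]
  [  -0.30    -0.35     0.00     0.70]
Compute the cofactors C_ij = (−1)^(i+j)·(3×3 minor ij) of I−A; the adjugate is their transpose:
adj(I−A) = Cᵀ =
  [ 0.499625   0.170625   0.149625   0.306250]
  [ 0.086500   0.397500   0.169000   0.136250]
  [ 0.089875   0.143125   0.394875   0.150000]
  [ 0.257375   0.271875   0.148625   0.616250]
det(I−A) = Σ_j (I−A)_1j·C_1j = (0.80)(0.499625) + (-0.05)(0.086500) + (-0.15)(0.089875) + (-0.35)(0.257375) = 0.2918125
(I − A)⁻¹ = adj(I−A) / det(I−A) ≈
  [   1.7121     0.5847     0.5127     1.0495]
  [   0.2964     1.3622     0.5791     0.4669]
  [   0.3080     0.4905     1.3532     0.5140]
  [   0.8820     0.9317     0.5093     2.1118]
First solve x = (I − A)⁻¹ d = adj(I−A)·d / det(I−A); in particular x_4 = (0.257375·130 + 0.271875·45 + 0.148625·115 + 0.616250·35) / 0.2918125 = 84.35375 / 0.2918125 ≈ 289.0683.
Intermediate flow from 1 to 4: z_14 = a_14 · x_4 = 0.35 × 84.35375 / 0.2918125 = 29.5238125 / 0.2918125 ≈ 101.17.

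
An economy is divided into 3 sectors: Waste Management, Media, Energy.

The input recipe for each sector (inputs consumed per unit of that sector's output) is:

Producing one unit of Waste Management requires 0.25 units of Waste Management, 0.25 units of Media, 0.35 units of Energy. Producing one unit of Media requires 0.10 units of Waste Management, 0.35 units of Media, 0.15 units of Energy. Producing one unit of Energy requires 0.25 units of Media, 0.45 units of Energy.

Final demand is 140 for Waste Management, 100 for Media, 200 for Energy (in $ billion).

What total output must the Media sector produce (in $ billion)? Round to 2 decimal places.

I − A =
  [   0.75    -0.10     0.00]
  [  -0.25     0.65    -0.25]
  [  -0.35    -0.15     0.55]
Cofactors of I−A, C_ij = (−1)^(i+j)·(minor ij) (rows/columns in the sector order above):
  C_11 = (0.65)(0.55) − (-0.25)(-0.15) = 0.3200
  C_12 = −[(-0.25)(0.55) − (-0.25)(-0.35)] = 0.2250
  C_13 = (-0.25)(-0.15) − (0.65)(-0.35) = 0.2650
  C_21 = −[(-0.10)(0.55) − (0.00)(-0.15)] = 0.0550
  C_22 = (0.75)(0.55) − (0.00)(-0.35) = 0.4125
  C_23 = −[(0.75)(-0.15) − (-0.10)(-0.35)] = 0.1475
  C_31 = (-0.10)(-0.25) − (0.00)(0.65) = 0.0250
  C_32 = −[(0.75)(-0.25) − (0.00)(-0.25)] = 0.1875
  C_33 = (0.75)(0.65) − (-0.10)(-0.25) = 0.4625
det(I−A) = Σ_j (I−A)_1j·C_1j = (0.75)(0.3200) + (-0.10)(0.2250) + (0.00)(0.2650) = 0.2175
adj(I−A) = Cᵀ =
  [ 0.3200   0.0550   0.0250]
  [ 0.2250   0.4125   0.1875]
  [ 0.2650   0.1475   0.4625]
(I − A)⁻¹ = adj(I−A) / det(I−A) ≈
  [   1.4713     0.2529     0.1149]
  [   1.0345     1.8966     0.8621]
  [   1.2184     0.6782     2.1264]
x = (I − A)⁻¹ d = adj(I−A)·d / det(I−A), with det(I−A) = 0.2175:
  x_1 = (0.3200·140 + 0.0550·100 + 0.0250·200) / 0.2175 = 55.30 / 0.2175 ≈ 254.25
  x_2 = (0.2250·140 + 0.4125·100 + 0.1875·200) / 0.2175 = 110.25 / 0.2175 ≈ 506.90
  x_3 = (0.2650·140 + 0.1475·100 + 0.4625·200) / 0.2175 = 144.35 / 0.2175 ≈ 663.68

x_2 = 506.90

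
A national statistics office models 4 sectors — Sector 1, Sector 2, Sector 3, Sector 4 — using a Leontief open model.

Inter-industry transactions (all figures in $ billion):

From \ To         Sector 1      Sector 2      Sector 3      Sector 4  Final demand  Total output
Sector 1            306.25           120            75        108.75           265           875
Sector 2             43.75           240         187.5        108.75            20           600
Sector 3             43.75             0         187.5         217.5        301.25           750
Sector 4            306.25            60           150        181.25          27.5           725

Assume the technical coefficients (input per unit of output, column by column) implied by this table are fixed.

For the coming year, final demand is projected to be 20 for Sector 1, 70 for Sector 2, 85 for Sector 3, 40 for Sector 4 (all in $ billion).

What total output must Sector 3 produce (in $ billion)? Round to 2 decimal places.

x_3 = 229.23

Technical coefficients a_ij = z_ij / X_j:
  a_11 = 306.25/875 = 0.35, a_21 = 43.75/875 = 0.05, a_31 = 43.75/875 = 0.05, a_41 = 306.25/875 = 0.35
  a_12 = 120/600 = 0.20, a_22 = 240/600 = 0.40, a_32 = 0/600 = 0.00, a_42 = 60/600 = 0.10
  a_13 = 75/750 = 0.10, a_23 = 187.5/750 = 0.25, a_33 = 187.5/750 = 0.25, a_43 = 150/750 = 0.20
  a_14 = 108.75/725 = 0.15, a_24 = 108.75/725 = 0.15, a_34 = 217.5/725 = 0.30, a_44 = 181.25/725 = 0.25
I − A =
  [   0.65    -0.20    -0.10    -0.15]
  [  -0.05     0.60    -0.25    -0.15]
  [  -0.05     0.00     0.75    -0.30]
  [  -0.35    -0.10    -0.20     0.75]
Compute the cofactors C_ij = (−1)^(i+j)·(3×3 minor ij) of I−A; the adjugate is their transpose:
adj(I−A) = Cᵀ =
  [ 0.282750   0.114750   0.108750   0.123000]
  [ 0.101625   0.271500   0.138750   0.130125]
  [ 0.086250   0.048750   0.232500   0.120000]
  [ 0.168500   0.102750   0.131250   0.279500]
det(I−A) = Σ_j (I−A)_1j·C_1j = (0.65)(0.282750) + (-0.20)(0.101625) + (-0.10)(0.086250) + (-0.15)(0.168500) = 0.1295625
(I − A)⁻¹ = adj(I−A) / det(I−A) ≈
  [   2.1823     0.8857     0.8394     0.9493]
  [   0.7844     2.0955     1.0709     1.0043]
  [   0.6657     0.3763     1.7945     0.9262]
  [   1.3005     0.7931     1.0130     2.1573]
x = (I − A)⁻¹ d = adj(I−A)·d / det(I−A), with det(I−A) = 0.1295625:
  x_1 = (0.282750·20 + 0.114750·70 + 0.108750·85 + 0.123000·40) / 0.1295625 = 27.85125 / 0.1295625 ≈ 214.96
  x_2 = (0.101625·20 + 0.271500·70 + 0.138750·85 + 0.130125·40) / 0.1295625 = 38.03625 / 0.1295625 ≈ 293.57
  x_3 = (0.086250·20 + 0.048750·70 + 0.232500·85 + 0.120000·40) / 0.1295625 = 29.70 / 0.1295625 ≈ 229.23
  x_4 = (0.168500·20 + 0.102750·70 + 0.131250·85 + 0.279500·40) / 0.1295625 = 32.89875 / 0.1295625 ≈ 253.92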